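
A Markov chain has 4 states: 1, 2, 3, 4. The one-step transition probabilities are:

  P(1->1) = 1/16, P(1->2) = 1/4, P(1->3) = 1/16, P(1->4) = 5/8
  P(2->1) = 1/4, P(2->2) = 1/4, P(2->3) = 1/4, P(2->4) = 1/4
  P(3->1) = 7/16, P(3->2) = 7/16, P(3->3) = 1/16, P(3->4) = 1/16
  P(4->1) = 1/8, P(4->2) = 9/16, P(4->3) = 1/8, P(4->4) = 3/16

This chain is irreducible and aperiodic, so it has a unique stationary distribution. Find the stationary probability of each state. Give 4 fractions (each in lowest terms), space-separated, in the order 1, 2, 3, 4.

The stationary distribution satisfies pi = pi * P, i.e.:
  pi_1 = 1/16*pi_1 + 1/4*pi_2 + 7/16*pi_3 + 1/8*pi_4
  pi_2 = 1/4*pi_1 + 1/4*pi_2 + 7/16*pi_3 + 9/16*pi_4
  pi_3 = 1/16*pi_1 + 1/4*pi_2 + 1/16*pi_3 + 1/8*pi_4
  pi_4 = 5/8*pi_1 + 1/4*pi_2 + 1/16*pi_3 + 3/16*pi_4
with normalization: pi_1 + pi_2 + pi_3 + pi_4 = 1.

Using the first 3 balance equations plus normalization, the linear system A*pi = b is:
  [-15/16, 1/4, 7/16, 1/8] . pi = 0
  [1/4, -3/4, 7/16, 9/16] . pi = 0
  [1/16, 1/4, -15/16, 1/8] . pi = 0
  [1, 1, 1, 1] . pi = 1

Solving yields:
  pi_1 = 660/3229
  pi_2 = 1181/3229
  pi_3 = 480/3229
  pi_4 = 908/3229

Verification (pi * P):
  660/3229*1/16 + 1181/3229*1/4 + 480/3229*7/16 + 908/3229*1/8 = 660/3229 = pi_1  (ok)
  660/3229*1/4 + 1181/3229*1/4 + 480/3229*7/16 + 908/3229*9/16 = 1181/3229 = pi_2  (ok)
  660/3229*1/16 + 1181/3229*1/4 + 480/3229*1/16 + 908/3229*1/8 = 480/3229 = pi_3  (ok)
  660/3229*5/8 + 1181/3229*1/4 + 480/3229*1/16 + 908/3229*3/16 = 908/3229 = pi_4  (ok)

Answer: 660/3229 1181/3229 480/3229 908/3229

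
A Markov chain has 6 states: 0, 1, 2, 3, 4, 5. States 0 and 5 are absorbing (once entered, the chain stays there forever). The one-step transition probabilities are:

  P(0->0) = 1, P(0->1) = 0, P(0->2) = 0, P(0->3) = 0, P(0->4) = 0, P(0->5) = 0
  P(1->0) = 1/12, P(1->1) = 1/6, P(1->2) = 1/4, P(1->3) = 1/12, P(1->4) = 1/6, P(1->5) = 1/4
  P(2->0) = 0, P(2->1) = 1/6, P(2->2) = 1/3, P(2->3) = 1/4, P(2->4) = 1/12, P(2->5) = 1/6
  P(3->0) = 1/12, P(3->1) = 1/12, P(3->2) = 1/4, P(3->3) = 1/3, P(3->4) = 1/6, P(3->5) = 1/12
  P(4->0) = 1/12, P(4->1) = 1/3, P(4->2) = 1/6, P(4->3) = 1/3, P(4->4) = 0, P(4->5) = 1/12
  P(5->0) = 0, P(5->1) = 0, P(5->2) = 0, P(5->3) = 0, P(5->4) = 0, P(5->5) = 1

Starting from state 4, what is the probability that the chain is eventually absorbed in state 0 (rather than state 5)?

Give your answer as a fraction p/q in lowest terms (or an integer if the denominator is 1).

Let a_i = P(absorbed in 0 | start in state i).
Boundary conditions: a_0 = 1, a_5 = 0.
For each transient state i, a_i = sum_j P(i->j) * a_j:
  a_1 = 1/12*a_0 + 1/6*a_1 + 1/4*a_2 + 1/12*a_3 + 1/6*a_4 + 1/4*a_5
  a_2 = 0*a_0 + 1/6*a_1 + 1/3*a_2 + 1/4*a_3 + 1/12*a_4 + 1/6*a_5
  a_3 = 1/12*a_0 + 1/12*a_1 + 1/4*a_2 + 1/3*a_3 + 1/6*a_4 + 1/12*a_5
  a_4 = 1/12*a_0 + 1/3*a_1 + 1/6*a_2 + 1/3*a_3 + 0*a_4 + 1/12*a_5

Substituting a_0 = 1 and a_5 = 0, rearrange to (I - Q) a = r where r[i] = P(i -> 0):
  [5/6, -1/4, -1/12, -1/6] . (a_1, a_2, a_3, a_4) = 1/12
  [-1/6, 2/3, -1/4, -1/12] . (a_1, a_2, a_3, a_4) = 0
  [-1/12, -1/4, 2/3, -1/6] . (a_1, a_2, a_3, a_4) = 1/12
  [-1/3, -1/6, -1/3, 1] . (a_1, a_2, a_3, a_4) = 1/12

Solving yields:
  a_1 = 1017/3866
  a_2 = 873/3866
  a_3 = 1243/3866
  a_4 = 1221/3866

Starting state is 4, so the absorption probability is a_4 = 1221/3866.

Answer: 1221/3866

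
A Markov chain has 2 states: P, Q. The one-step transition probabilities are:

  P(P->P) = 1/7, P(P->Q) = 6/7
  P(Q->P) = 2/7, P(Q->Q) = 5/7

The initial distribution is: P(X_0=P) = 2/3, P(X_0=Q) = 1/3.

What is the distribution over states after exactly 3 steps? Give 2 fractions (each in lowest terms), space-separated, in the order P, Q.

Answer: 256/1029 773/1029

Derivation:
Propagating the distribution step by step (d_{t+1} = d_t * P):
d_0 = (P=2/3, Q=1/3)
  d_1[P] = 2/3*1/7 + 1/3*2/7 = 4/21
  d_1[Q] = 2/3*6/7 + 1/3*5/7 = 17/21
d_1 = (P=4/21, Q=17/21)
  d_2[P] = 4/21*1/7 + 17/21*2/7 = 38/147
  d_2[Q] = 4/21*6/7 + 17/21*5/7 = 109/147
d_2 = (P=38/147, Q=109/147)
  d_3[P] = 38/147*1/7 + 109/147*2/7 = 256/1029
  d_3[Q] = 38/147*6/7 + 109/147*5/7 = 773/1029
d_3 = (P=256/1029, Q=773/1029)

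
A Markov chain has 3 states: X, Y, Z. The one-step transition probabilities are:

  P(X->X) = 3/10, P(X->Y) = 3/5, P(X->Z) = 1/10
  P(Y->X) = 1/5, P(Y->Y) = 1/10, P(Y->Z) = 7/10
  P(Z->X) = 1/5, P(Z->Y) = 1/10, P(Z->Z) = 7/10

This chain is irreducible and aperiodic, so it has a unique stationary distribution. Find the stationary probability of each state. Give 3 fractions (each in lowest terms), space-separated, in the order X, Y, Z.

The stationary distribution satisfies pi = pi * P, i.e.:
  pi_X = 3/10*pi_X + 1/5*pi_Y + 1/5*pi_Z
  pi_Y = 3/5*pi_X + 1/10*pi_Y + 1/10*pi_Z
  pi_Z = 1/10*pi_X + 7/10*pi_Y + 7/10*pi_Z
with normalization: pi_X + pi_Y + pi_Z = 1.

Using the first 2 balance equations plus normalization, the linear system A*pi = b is:
  [-7/10, 1/5, 1/5] . pi = 0
  [3/5, -9/10, 1/10] . pi = 0
  [1, 1, 1] . pi = 1

Solving yields:
  pi_X = 2/9
  pi_Y = 19/90
  pi_Z = 17/30

Verification (pi * P):
  2/9*3/10 + 19/90*1/5 + 17/30*1/5 = 2/9 = pi_X  (ok)
  2/9*3/5 + 19/90*1/10 + 17/30*1/10 = 19/90 = pi_Y  (ok)
  2/9*1/10 + 19/90*7/10 + 17/30*7/10 = 17/30 = pi_Z  (ok)

Answer: 2/9 19/90 17/30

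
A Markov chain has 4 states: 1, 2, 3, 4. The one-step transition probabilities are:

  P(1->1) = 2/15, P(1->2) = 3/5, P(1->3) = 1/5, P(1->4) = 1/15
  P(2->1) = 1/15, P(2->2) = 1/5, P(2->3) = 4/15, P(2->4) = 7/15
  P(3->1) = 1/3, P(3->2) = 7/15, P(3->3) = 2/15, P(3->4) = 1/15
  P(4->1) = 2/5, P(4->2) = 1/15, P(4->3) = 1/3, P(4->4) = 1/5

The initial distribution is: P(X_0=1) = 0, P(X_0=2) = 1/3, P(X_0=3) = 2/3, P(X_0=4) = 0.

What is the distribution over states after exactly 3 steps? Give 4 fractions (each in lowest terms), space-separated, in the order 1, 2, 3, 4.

Propagating the distribution step by step (d_{t+1} = d_t * P):
d_0 = (1=0, 2=1/3, 3=2/3, 4=0)
  d_1[1] = 0*2/15 + 1/3*1/15 + 2/3*1/3 + 0*2/5 = 11/45
  d_1[2] = 0*3/5 + 1/3*1/5 + 2/3*7/15 + 0*1/15 = 17/45
  d_1[3] = 0*1/5 + 1/3*4/15 + 2/3*2/15 + 0*1/3 = 8/45
  d_1[4] = 0*1/15 + 1/3*7/15 + 2/3*1/15 + 0*1/5 = 1/5
d_1 = (1=11/45, 2=17/45, 3=8/45, 4=1/5)
  d_2[1] = 11/45*2/15 + 17/45*1/15 + 8/45*1/3 + 1/5*2/5 = 133/675
  d_2[2] = 11/45*3/5 + 17/45*1/5 + 8/45*7/15 + 1/5*1/15 = 43/135
  d_2[3] = 11/45*1/5 + 17/45*4/15 + 8/45*2/15 + 1/5*1/3 = 6/25
  d_2[4] = 11/45*1/15 + 17/45*7/15 + 8/45*1/15 + 1/5*1/5 = 11/45
d_2 = (1=133/675, 2=43/135, 3=6/25, 4=11/45)
  d_3[1] = 133/675*2/15 + 43/135*1/15 + 6/25*1/3 + 11/45*2/5 = 2281/10125
  d_3[2] = 133/675*3/5 + 43/135*1/5 + 6/25*7/15 + 11/45*1/15 = 349/1125
  d_3[3] = 133/675*1/5 + 43/135*4/15 + 6/25*2/15 + 11/45*1/3 = 2408/10125
  d_3[4] = 133/675*1/15 + 43/135*7/15 + 6/25*1/15 + 11/45*1/5 = 17/75
d_3 = (1=2281/10125, 2=349/1125, 3=2408/10125, 4=17/75)

Answer: 2281/10125 349/1125 2408/10125 17/75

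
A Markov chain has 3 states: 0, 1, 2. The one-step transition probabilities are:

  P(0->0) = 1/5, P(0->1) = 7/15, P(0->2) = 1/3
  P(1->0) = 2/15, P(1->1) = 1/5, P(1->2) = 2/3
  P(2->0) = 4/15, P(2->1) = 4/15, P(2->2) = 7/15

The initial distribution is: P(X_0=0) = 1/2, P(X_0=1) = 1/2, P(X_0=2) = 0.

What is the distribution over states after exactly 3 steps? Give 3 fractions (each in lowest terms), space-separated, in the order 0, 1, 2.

Answer: 97/450 196/675 667/1350

Derivation:
Propagating the distribution step by step (d_{t+1} = d_t * P):
d_0 = (0=1/2, 1=1/2, 2=0)
  d_1[0] = 1/2*1/5 + 1/2*2/15 + 0*4/15 = 1/6
  d_1[1] = 1/2*7/15 + 1/2*1/5 + 0*4/15 = 1/3
  d_1[2] = 1/2*1/3 + 1/2*2/3 + 0*7/15 = 1/2
d_1 = (0=1/6, 1=1/3, 2=1/2)
  d_2[0] = 1/6*1/5 + 1/3*2/15 + 1/2*4/15 = 19/90
  d_2[1] = 1/6*7/15 + 1/3*1/5 + 1/2*4/15 = 5/18
  d_2[2] = 1/6*1/3 + 1/3*2/3 + 1/2*7/15 = 23/45
d_2 = (0=19/90, 1=5/18, 2=23/45)
  d_3[0] = 19/90*1/5 + 5/18*2/15 + 23/45*4/15 = 97/450
  d_3[1] = 19/90*7/15 + 5/18*1/5 + 23/45*4/15 = 196/675
  d_3[2] = 19/90*1/3 + 5/18*2/3 + 23/45*7/15 = 667/1350
d_3 = (0=97/450, 1=196/675, 2=667/1350)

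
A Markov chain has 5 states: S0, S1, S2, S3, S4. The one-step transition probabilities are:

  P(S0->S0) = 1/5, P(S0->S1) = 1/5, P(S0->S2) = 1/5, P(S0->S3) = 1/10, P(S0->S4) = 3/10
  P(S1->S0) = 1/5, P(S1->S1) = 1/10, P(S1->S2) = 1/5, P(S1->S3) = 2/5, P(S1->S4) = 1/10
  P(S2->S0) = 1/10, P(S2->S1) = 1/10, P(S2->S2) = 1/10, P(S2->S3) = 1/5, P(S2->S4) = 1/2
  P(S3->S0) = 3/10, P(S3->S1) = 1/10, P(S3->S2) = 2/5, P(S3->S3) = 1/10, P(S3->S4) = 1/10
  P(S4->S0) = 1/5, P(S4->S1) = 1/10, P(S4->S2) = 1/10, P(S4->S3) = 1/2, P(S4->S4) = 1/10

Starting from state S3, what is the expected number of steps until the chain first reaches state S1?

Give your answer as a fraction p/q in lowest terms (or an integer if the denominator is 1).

Let h_i = expected steps to first reach S1 from state i.
Boundary: h_S1 = 0.
First-step equations for the other states:
  h_S0 = 1 + 1/5*h_S0 + 1/5*h_S1 + 1/5*h_S2 + 1/10*h_S3 + 3/10*h_S4
  h_S2 = 1 + 1/10*h_S0 + 1/10*h_S1 + 1/10*h_S2 + 1/5*h_S3 + 1/2*h_S4
  h_S3 = 1 + 3/10*h_S0 + 1/10*h_S1 + 2/5*h_S2 + 1/10*h_S3 + 1/10*h_S4
  h_S4 = 1 + 1/5*h_S0 + 1/10*h_S1 + 1/10*h_S2 + 1/2*h_S3 + 1/10*h_S4

Substituting h_S1 = 0 and rearranging gives the linear system (I - Q) h = 1:
  [4/5, -1/5, -1/10, -3/10] . (h_S0, h_S2, h_S3, h_S4) = 1
  [-1/10, 9/10, -1/5, -1/2] . (h_S0, h_S2, h_S3, h_S4) = 1
  [-3/10, -2/5, 9/10, -1/10] . (h_S0, h_S2, h_S3, h_S4) = 1
  [-1/5, -1/10, -1/2, 9/10] . (h_S0, h_S2, h_S3, h_S4) = 1

Solving yields:
  h_S0 = 4620/617
  h_S2 = 15520/1851
  h_S3 = 15280/1851
  h_S4 = 15350/1851

Starting state is S3, so the expected hitting time is h_S3 = 15280/1851.

Answer: 15280/1851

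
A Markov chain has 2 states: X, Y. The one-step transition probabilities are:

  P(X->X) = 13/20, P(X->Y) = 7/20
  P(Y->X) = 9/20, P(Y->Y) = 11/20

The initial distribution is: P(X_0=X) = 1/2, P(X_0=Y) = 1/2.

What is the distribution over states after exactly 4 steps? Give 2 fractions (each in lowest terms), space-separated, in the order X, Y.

Answer: 703/1250 547/1250

Derivation:
Propagating the distribution step by step (d_{t+1} = d_t * P):
d_0 = (X=1/2, Y=1/2)
  d_1[X] = 1/2*13/20 + 1/2*9/20 = 11/20
  d_1[Y] = 1/2*7/20 + 1/2*11/20 = 9/20
d_1 = (X=11/20, Y=9/20)
  d_2[X] = 11/20*13/20 + 9/20*9/20 = 14/25
  d_2[Y] = 11/20*7/20 + 9/20*11/20 = 11/25
d_2 = (X=14/25, Y=11/25)
  d_3[X] = 14/25*13/20 + 11/25*9/20 = 281/500
  d_3[Y] = 14/25*7/20 + 11/25*11/20 = 219/500
d_3 = (X=281/500, Y=219/500)
  d_4[X] = 281/500*13/20 + 219/500*9/20 = 703/1250
  d_4[Y] = 281/500*7/20 + 219/500*11/20 = 547/1250
d_4 = (X=703/1250, Y=547/1250)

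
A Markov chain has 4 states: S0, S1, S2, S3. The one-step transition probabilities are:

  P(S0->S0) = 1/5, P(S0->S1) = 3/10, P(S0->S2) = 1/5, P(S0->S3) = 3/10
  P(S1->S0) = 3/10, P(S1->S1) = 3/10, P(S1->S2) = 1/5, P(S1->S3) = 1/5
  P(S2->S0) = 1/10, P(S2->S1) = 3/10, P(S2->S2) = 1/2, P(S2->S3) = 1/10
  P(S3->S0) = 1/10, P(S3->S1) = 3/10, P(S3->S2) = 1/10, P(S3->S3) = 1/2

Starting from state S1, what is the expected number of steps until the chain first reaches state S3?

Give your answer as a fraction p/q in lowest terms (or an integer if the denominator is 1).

Let h_i = expected steps to first reach S3 from state i.
Boundary: h_S3 = 0.
First-step equations for the other states:
  h_S0 = 1 + 1/5*h_S0 + 3/10*h_S1 + 1/5*h_S2 + 3/10*h_S3
  h_S1 = 1 + 3/10*h_S0 + 3/10*h_S1 + 1/5*h_S2 + 1/5*h_S3
  h_S2 = 1 + 1/10*h_S0 + 3/10*h_S1 + 1/2*h_S2 + 1/10*h_S3

Substituting h_S3 = 0 and rearranging gives the linear system (I - Q) h = 1:
  [4/5, -3/10, -1/5] . (h_S0, h_S1, h_S2) = 1
  [-3/10, 7/10, -1/5] . (h_S0, h_S1, h_S2) = 1
  [-1/10, -3/10, 1/2] . (h_S0, h_S1, h_S2) = 1

Solving yields:
  h_S0 = 700/149
  h_S1 = 770/149
  h_S2 = 900/149

Starting state is S1, so the expected hitting time is h_S1 = 770/149.

Answer: 770/149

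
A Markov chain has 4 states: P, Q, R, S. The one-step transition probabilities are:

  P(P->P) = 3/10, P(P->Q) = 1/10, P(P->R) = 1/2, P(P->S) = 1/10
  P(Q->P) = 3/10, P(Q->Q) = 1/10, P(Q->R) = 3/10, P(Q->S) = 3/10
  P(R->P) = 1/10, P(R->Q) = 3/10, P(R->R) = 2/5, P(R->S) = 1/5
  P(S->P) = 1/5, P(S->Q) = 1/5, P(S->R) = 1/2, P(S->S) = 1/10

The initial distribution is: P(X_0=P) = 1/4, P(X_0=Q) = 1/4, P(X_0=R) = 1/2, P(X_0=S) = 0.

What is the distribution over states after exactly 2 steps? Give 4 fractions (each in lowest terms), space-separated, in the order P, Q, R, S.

Propagating the distribution step by step (d_{t+1} = d_t * P):
d_0 = (P=1/4, Q=1/4, R=1/2, S=0)
  d_1[P] = 1/4*3/10 + 1/4*3/10 + 1/2*1/10 + 0*1/5 = 1/5
  d_1[Q] = 1/4*1/10 + 1/4*1/10 + 1/2*3/10 + 0*1/5 = 1/5
  d_1[R] = 1/4*1/2 + 1/4*3/10 + 1/2*2/5 + 0*1/2 = 2/5
  d_1[S] = 1/4*1/10 + 1/4*3/10 + 1/2*1/5 + 0*1/10 = 1/5
d_1 = (P=1/5, Q=1/5, R=2/5, S=1/5)
  d_2[P] = 1/5*3/10 + 1/5*3/10 + 2/5*1/10 + 1/5*1/5 = 1/5
  d_2[Q] = 1/5*1/10 + 1/5*1/10 + 2/5*3/10 + 1/5*1/5 = 1/5
  d_2[R] = 1/5*1/2 + 1/5*3/10 + 2/5*2/5 + 1/5*1/2 = 21/50
  d_2[S] = 1/5*1/10 + 1/5*3/10 + 2/5*1/5 + 1/5*1/10 = 9/50
d_2 = (P=1/5, Q=1/5, R=21/50, S=9/50)

Answer: 1/5 1/5 21/50 9/50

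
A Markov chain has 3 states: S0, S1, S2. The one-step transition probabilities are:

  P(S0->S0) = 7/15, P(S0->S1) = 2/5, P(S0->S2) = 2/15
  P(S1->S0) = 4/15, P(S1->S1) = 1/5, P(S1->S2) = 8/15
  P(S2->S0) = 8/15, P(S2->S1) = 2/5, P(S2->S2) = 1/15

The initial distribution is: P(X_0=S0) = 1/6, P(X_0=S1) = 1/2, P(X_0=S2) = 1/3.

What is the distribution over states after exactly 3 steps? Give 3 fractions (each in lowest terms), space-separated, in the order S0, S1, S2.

Answer: 8387/20250 83/250 514/2025

Derivation:
Propagating the distribution step by step (d_{t+1} = d_t * P):
d_0 = (S0=1/6, S1=1/2, S2=1/3)
  d_1[S0] = 1/6*7/15 + 1/2*4/15 + 1/3*8/15 = 7/18
  d_1[S1] = 1/6*2/5 + 1/2*1/5 + 1/3*2/5 = 3/10
  d_1[S2] = 1/6*2/15 + 1/2*8/15 + 1/3*1/15 = 14/45
d_1 = (S0=7/18, S1=3/10, S2=14/45)
  d_2[S0] = 7/18*7/15 + 3/10*4/15 + 14/45*8/15 = 577/1350
  d_2[S1] = 7/18*2/5 + 3/10*1/5 + 14/45*2/5 = 17/50
  d_2[S2] = 7/18*2/15 + 3/10*8/15 + 14/45*1/15 = 157/675
d_2 = (S0=577/1350, S1=17/50, S2=157/675)
  d_3[S0] = 577/1350*7/15 + 17/50*4/15 + 157/675*8/15 = 8387/20250
  d_3[S1] = 577/1350*2/5 + 17/50*1/5 + 157/675*2/5 = 83/250
  d_3[S2] = 577/1350*2/15 + 17/50*8/15 + 157/675*1/15 = 514/2025
d_3 = (S0=8387/20250, S1=83/250, S2=514/2025)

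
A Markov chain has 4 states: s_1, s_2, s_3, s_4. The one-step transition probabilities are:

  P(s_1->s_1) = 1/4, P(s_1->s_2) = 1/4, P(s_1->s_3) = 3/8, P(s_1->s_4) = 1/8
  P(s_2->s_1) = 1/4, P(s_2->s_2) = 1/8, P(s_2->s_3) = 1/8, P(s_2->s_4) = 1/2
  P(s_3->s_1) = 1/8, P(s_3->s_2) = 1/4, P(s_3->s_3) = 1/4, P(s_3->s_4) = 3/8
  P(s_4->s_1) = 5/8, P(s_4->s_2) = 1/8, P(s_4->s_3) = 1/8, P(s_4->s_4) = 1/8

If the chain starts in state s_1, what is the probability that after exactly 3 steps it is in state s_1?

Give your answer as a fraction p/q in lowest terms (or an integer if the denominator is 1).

Computing P^3 by repeated multiplication:
P^1 =
  s_1: [1/4, 1/4, 3/8, 1/8]
  s_2: [1/4, 1/8, 1/8, 1/2]
  s_3: [1/8, 1/4, 1/4, 3/8]
  s_4: [5/8, 1/8, 1/8, 1/8]
P^2 =
  s_1: [1/4, 13/64, 15/64, 5/16]
  s_2: [27/64, 11/64, 13/64, 13/64]
  s_3: [23/64, 11/64, 3/16, 9/32]
  s_4: [9/32, 7/32, 19/64, 13/64]
P^3 =
  s_1: [173/512, 95/512, 111/512, 133/512]
  s_2: [77/256, 13/64, 131/512, 123/512]
  s_3: [85/256, 99/512, 61/256, 121/512]
  s_4: [37/128, 101/512, 119/512, 9/32]

(P^3)[s_1 -> s_1] = 173/512

Answer: 173/512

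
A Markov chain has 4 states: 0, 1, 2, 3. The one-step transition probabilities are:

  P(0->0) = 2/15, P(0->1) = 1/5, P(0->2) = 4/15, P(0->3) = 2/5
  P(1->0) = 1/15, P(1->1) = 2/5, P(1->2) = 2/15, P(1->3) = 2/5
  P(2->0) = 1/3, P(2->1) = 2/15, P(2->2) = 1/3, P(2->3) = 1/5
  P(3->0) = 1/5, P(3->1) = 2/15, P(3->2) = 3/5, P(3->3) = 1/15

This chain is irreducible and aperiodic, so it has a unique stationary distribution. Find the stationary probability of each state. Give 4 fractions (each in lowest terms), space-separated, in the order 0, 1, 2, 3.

The stationary distribution satisfies pi = pi * P, i.e.:
  pi_0 = 2/15*pi_0 + 1/15*pi_1 + 1/3*pi_2 + 1/5*pi_3
  pi_1 = 1/5*pi_0 + 2/5*pi_1 + 2/15*pi_2 + 2/15*pi_3
  pi_2 = 4/15*pi_0 + 2/15*pi_1 + 1/3*pi_2 + 3/5*pi_3
  pi_3 = 2/5*pi_0 + 2/5*pi_1 + 1/5*pi_2 + 1/15*pi_3
with normalization: pi_0 + pi_1 + pi_2 + pi_3 = 1.

Using the first 3 balance equations plus normalization, the linear system A*pi = b is:
  [-13/15, 1/15, 1/3, 1/5] . pi = 0
  [1/5, -3/5, 2/15, 2/15] . pi = 0
  [4/15, 2/15, -2/3, 3/5] . pi = 0
  [1, 1, 1, 1] . pi = 1

Solving yields:
  pi_0 = 721/3506
  pi_1 = 703/3506
  pi_2 = 606/1753
  pi_3 = 435/1753

Verification (pi * P):
  721/3506*2/15 + 703/3506*1/15 + 606/1753*1/3 + 435/1753*1/5 = 721/3506 = pi_0  (ok)
  721/3506*1/5 + 703/3506*2/5 + 606/1753*2/15 + 435/1753*2/15 = 703/3506 = pi_1  (ok)
  721/3506*4/15 + 703/3506*2/15 + 606/1753*1/3 + 435/1753*3/5 = 606/1753 = pi_2  (ok)
  721/3506*2/5 + 703/3506*2/5 + 606/1753*1/5 + 435/1753*1/15 = 435/1753 = pi_3  (ok)

Answer: 721/3506 703/3506 606/1753 435/1753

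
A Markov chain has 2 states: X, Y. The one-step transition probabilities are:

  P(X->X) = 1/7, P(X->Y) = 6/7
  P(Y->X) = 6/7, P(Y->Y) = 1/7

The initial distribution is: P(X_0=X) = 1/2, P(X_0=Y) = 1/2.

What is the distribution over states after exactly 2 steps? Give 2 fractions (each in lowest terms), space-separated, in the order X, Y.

Answer: 1/2 1/2

Derivation:
Propagating the distribution step by step (d_{t+1} = d_t * P):
d_0 = (X=1/2, Y=1/2)
  d_1[X] = 1/2*1/7 + 1/2*6/7 = 1/2
  d_1[Y] = 1/2*6/7 + 1/2*1/7 = 1/2
d_1 = (X=1/2, Y=1/2)
  d_2[X] = 1/2*1/7 + 1/2*6/7 = 1/2
  d_2[Y] = 1/2*6/7 + 1/2*1/7 = 1/2
d_2 = (X=1/2, Y=1/2)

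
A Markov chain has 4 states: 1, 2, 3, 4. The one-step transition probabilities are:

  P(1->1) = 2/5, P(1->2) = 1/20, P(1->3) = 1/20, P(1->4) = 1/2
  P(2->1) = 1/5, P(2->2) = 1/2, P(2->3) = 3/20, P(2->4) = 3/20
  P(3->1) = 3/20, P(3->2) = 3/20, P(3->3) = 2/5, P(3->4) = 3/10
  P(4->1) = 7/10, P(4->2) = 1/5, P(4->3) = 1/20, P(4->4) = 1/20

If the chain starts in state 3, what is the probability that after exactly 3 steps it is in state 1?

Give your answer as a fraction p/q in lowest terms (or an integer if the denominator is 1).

Answer: 189/500

Derivation:
Computing P^3 by repeated multiplication:
P^1 =
  1: [2/5, 1/20, 1/20, 1/2]
  2: [1/5, 1/2, 3/20, 3/20]
  3: [3/20, 3/20, 2/5, 3/10]
  4: [7/10, 1/5, 1/20, 1/20]
P^2 =
  1: [211/400, 61/400, 29/400, 99/400]
  2: [123/400, 5/16, 61/400, 91/400]
  3: [9/25, 81/400, 41/200, 93/400]
  4: [29/80, 61/400, 7/80, 159/400]
P^3 =
  1: [681/1600, 163/1000, 29/320, 1283/4000]
  2: [2941/8000, 6/25, 1077/8000, 1031/4000]
  3: [189/500, 393/2000, 71/500, 567/2000]
  4: [747/1600, 187/1000, 767/8000, 1001/4000]

(P^3)[3 -> 1] = 189/500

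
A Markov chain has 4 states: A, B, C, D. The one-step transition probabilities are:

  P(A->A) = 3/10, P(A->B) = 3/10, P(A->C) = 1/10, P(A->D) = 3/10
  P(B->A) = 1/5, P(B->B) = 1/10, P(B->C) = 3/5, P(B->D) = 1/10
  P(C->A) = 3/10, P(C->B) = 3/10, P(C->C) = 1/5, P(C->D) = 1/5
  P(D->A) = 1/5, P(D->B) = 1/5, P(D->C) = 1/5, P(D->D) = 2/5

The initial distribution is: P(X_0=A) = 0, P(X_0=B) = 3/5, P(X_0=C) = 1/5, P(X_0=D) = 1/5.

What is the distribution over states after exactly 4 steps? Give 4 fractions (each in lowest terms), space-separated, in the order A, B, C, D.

Propagating the distribution step by step (d_{t+1} = d_t * P):
d_0 = (A=0, B=3/5, C=1/5, D=1/5)
  d_1[A] = 0*3/10 + 3/5*1/5 + 1/5*3/10 + 1/5*1/5 = 11/50
  d_1[B] = 0*3/10 + 3/5*1/10 + 1/5*3/10 + 1/5*1/5 = 4/25
  d_1[C] = 0*1/10 + 3/5*3/5 + 1/5*1/5 + 1/5*1/5 = 11/25
  d_1[D] = 0*3/10 + 3/5*1/10 + 1/5*1/5 + 1/5*2/5 = 9/50
d_1 = (A=11/50, B=4/25, C=11/25, D=9/50)
  d_2[A] = 11/50*3/10 + 4/25*1/5 + 11/25*3/10 + 9/50*1/5 = 133/500
  d_2[B] = 11/50*3/10 + 4/25*1/10 + 11/25*3/10 + 9/50*1/5 = 1/4
  d_2[C] = 11/50*1/10 + 4/25*3/5 + 11/25*1/5 + 9/50*1/5 = 121/500
  d_2[D] = 11/50*3/10 + 4/25*1/10 + 11/25*1/5 + 9/50*2/5 = 121/500
d_2 = (A=133/500, B=1/4, C=121/500, D=121/500)
  d_3[A] = 133/500*3/10 + 1/4*1/5 + 121/500*3/10 + 121/500*1/5 = 627/2500
  d_3[B] = 133/500*3/10 + 1/4*1/10 + 121/500*3/10 + 121/500*1/5 = 1129/5000
  d_3[C] = 133/500*1/10 + 1/4*3/5 + 121/500*1/5 + 121/500*1/5 = 1367/5000
  d_3[D] = 133/500*3/10 + 1/4*1/10 + 121/500*1/5 + 121/500*2/5 = 1/4
d_3 = (A=627/2500, B=1129/5000, C=1367/5000, D=1/4)
  d_4[A] = 627/2500*3/10 + 1129/5000*1/5 + 1367/5000*3/10 + 1/4*1/5 = 12621/50000
  d_4[B] = 627/2500*3/10 + 1129/5000*1/10 + 1367/5000*3/10 + 1/4*1/5 = 2873/12500
  d_4[C] = 627/2500*1/10 + 1129/5000*3/5 + 1367/5000*1/5 + 1/4*1/5 = 6631/25000
  d_4[D] = 627/2500*3/10 + 1129/5000*1/10 + 1367/5000*1/5 + 1/4*2/5 = 101/400
d_4 = (A=12621/50000, B=2873/12500, C=6631/25000, D=101/400)

Answer: 12621/50000 2873/12500 6631/25000 101/400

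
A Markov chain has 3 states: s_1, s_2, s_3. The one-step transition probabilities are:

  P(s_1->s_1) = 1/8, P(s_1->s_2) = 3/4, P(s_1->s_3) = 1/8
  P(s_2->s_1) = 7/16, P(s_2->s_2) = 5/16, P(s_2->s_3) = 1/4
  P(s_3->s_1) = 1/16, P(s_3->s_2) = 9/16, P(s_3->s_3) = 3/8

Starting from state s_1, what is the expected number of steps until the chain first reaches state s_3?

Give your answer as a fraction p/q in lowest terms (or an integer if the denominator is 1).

Let h_i = expected steps to first reach s_3 from state i.
Boundary: h_s_3 = 0.
First-step equations for the other states:
  h_s_1 = 1 + 1/8*h_s_1 + 3/4*h_s_2 + 1/8*h_s_3
  h_s_2 = 1 + 7/16*h_s_1 + 5/16*h_s_2 + 1/4*h_s_3

Substituting h_s_3 = 0 and rearranging gives the linear system (I - Q) h = 1:
  [7/8, -3/4] . (h_s_1, h_s_2) = 1
  [-7/16, 11/16] . (h_s_1, h_s_2) = 1

Solving yields:
  h_s_1 = 184/35
  h_s_2 = 24/5

Starting state is s_1, so the expected hitting time is h_s_1 = 184/35.

Answer: 184/35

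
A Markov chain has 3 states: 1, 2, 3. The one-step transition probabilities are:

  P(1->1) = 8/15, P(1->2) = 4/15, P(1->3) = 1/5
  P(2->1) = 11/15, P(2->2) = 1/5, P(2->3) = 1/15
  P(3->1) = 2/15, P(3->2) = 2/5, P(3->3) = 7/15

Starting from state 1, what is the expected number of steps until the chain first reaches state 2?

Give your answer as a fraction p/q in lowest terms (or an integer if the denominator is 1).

Answer: 33/10

Derivation:
Let h_i = expected steps to first reach 2 from state i.
Boundary: h_2 = 0.
First-step equations for the other states:
  h_1 = 1 + 8/15*h_1 + 4/15*h_2 + 1/5*h_3
  h_3 = 1 + 2/15*h_1 + 2/5*h_2 + 7/15*h_3

Substituting h_2 = 0 and rearranging gives the linear system (I - Q) h = 1:
  [7/15, -1/5] . (h_1, h_3) = 1
  [-2/15, 8/15] . (h_1, h_3) = 1

Solving yields:
  h_1 = 33/10
  h_3 = 27/10

Starting state is 1, so the expected hitting time is h_1 = 33/10.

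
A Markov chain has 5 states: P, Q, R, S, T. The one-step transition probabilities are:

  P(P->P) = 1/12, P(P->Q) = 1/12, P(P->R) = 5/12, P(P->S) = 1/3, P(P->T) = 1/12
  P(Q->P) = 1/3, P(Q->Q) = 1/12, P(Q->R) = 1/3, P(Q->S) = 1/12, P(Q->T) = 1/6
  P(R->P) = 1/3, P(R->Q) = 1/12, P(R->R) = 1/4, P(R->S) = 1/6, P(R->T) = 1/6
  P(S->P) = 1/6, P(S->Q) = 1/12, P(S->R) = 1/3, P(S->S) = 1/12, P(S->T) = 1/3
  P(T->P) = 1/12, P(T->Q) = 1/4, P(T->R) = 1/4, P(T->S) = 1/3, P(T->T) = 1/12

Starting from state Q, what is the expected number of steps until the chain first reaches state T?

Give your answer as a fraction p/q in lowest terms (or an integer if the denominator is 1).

Let h_i = expected steps to first reach T from state i.
Boundary: h_T = 0.
First-step equations for the other states:
  h_P = 1 + 1/12*h_P + 1/12*h_Q + 5/12*h_R + 1/3*h_S + 1/12*h_T
  h_Q = 1 + 1/3*h_P + 1/12*h_Q + 1/3*h_R + 1/12*h_S + 1/6*h_T
  h_R = 1 + 1/3*h_P + 1/12*h_Q + 1/4*h_R + 1/6*h_S + 1/6*h_T
  h_S = 1 + 1/6*h_P + 1/12*h_Q + 1/3*h_R + 1/12*h_S + 1/3*h_T

Substituting h_T = 0 and rearranging gives the linear system (I - Q) h = 1:
  [11/12, -1/12, -5/12, -1/3] . (h_P, h_Q, h_R, h_S) = 1
  [-1/3, 11/12, -1/3, -1/12] . (h_P, h_Q, h_R, h_S) = 1
  [-1/3, -1/12, 3/4, -1/6] . (h_P, h_Q, h_R, h_S) = 1
  [-1/6, -1/12, -1/3, 11/12] . (h_P, h_Q, h_R, h_S) = 1

Solving yields:
  h_P = 3744/635
  h_Q = 726/127
  h_R = 3582/635
  h_S = 3006/635

Starting state is Q, so the expected hitting time is h_Q = 726/127.

Answer: 726/127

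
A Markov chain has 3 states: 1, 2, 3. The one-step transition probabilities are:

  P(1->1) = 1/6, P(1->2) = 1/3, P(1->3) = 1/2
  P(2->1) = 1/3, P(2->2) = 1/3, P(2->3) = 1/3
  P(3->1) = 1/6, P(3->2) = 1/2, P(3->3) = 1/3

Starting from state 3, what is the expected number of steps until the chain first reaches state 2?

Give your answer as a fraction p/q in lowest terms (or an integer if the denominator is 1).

Answer: 36/17

Derivation:
Let h_i = expected steps to first reach 2 from state i.
Boundary: h_2 = 0.
First-step equations for the other states:
  h_1 = 1 + 1/6*h_1 + 1/3*h_2 + 1/2*h_3
  h_3 = 1 + 1/6*h_1 + 1/2*h_2 + 1/3*h_3

Substituting h_2 = 0 and rearranging gives the linear system (I - Q) h = 1:
  [5/6, -1/2] . (h_1, h_3) = 1
  [-1/6, 2/3] . (h_1, h_3) = 1

Solving yields:
  h_1 = 42/17
  h_3 = 36/17

Starting state is 3, so the expected hitting time is h_3 = 36/17.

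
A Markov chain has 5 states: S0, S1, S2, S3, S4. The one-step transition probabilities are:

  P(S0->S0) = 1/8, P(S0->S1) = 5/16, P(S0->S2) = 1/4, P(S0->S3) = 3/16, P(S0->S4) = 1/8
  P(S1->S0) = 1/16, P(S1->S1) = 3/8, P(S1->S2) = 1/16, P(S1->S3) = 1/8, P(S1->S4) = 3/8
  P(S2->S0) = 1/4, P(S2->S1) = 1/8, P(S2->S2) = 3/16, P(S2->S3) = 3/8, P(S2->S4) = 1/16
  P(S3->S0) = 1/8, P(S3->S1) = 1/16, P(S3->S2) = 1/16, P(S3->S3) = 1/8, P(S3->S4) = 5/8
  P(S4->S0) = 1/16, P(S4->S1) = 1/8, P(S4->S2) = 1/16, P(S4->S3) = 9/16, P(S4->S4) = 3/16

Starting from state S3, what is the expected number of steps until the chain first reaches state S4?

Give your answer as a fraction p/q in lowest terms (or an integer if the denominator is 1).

Let h_i = expected steps to first reach S4 from state i.
Boundary: h_S4 = 0.
First-step equations for the other states:
  h_S0 = 1 + 1/8*h_S0 + 5/16*h_S1 + 1/4*h_S2 + 3/16*h_S3 + 1/8*h_S4
  h_S1 = 1 + 1/16*h_S0 + 3/8*h_S1 + 1/16*h_S2 + 1/8*h_S3 + 3/8*h_S4
  h_S2 = 1 + 1/4*h_S0 + 1/8*h_S1 + 3/16*h_S2 + 3/8*h_S3 + 1/16*h_S4
  h_S3 = 1 + 1/8*h_S0 + 1/16*h_S1 + 1/16*h_S2 + 1/8*h_S3 + 5/8*h_S4

Substituting h_S4 = 0 and rearranging gives the linear system (I - Q) h = 1:
  [7/8, -5/16, -1/4, -3/16] . (h_S0, h_S1, h_S2, h_S3) = 1
  [-1/16, 5/8, -1/16, -1/8] . (h_S0, h_S1, h_S2, h_S3) = 1
  [-1/4, -1/8, 13/16, -3/8] . (h_S0, h_S1, h_S2, h_S3) = 1
  [-1/8, -1/16, -1/16, 7/8] . (h_S0, h_S1, h_S2, h_S3) = 1

Solving yields:
  h_S0 = 67552/18423
  h_S1 = 51040/18423
  h_S2 = 23152/6141
  h_S3 = 4368/2047

Starting state is S3, so the expected hitting time is h_S3 = 4368/2047.

Answer: 4368/2047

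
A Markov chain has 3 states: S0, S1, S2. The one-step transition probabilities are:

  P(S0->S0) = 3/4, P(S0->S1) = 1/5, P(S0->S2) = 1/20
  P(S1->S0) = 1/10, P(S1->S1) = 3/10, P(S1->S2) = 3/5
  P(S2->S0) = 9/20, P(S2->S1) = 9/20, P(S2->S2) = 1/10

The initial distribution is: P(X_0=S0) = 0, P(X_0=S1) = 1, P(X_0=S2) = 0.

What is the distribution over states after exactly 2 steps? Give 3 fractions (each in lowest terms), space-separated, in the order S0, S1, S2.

Propagating the distribution step by step (d_{t+1} = d_t * P):
d_0 = (S0=0, S1=1, S2=0)
  d_1[S0] = 0*3/4 + 1*1/10 + 0*9/20 = 1/10
  d_1[S1] = 0*1/5 + 1*3/10 + 0*9/20 = 3/10
  d_1[S2] = 0*1/20 + 1*3/5 + 0*1/10 = 3/5
d_1 = (S0=1/10, S1=3/10, S2=3/5)
  d_2[S0] = 1/10*3/4 + 3/10*1/10 + 3/5*9/20 = 3/8
  d_2[S1] = 1/10*1/5 + 3/10*3/10 + 3/5*9/20 = 19/50
  d_2[S2] = 1/10*1/20 + 3/10*3/5 + 3/5*1/10 = 49/200
d_2 = (S0=3/8, S1=19/50, S2=49/200)

Answer: 3/8 19/50 49/200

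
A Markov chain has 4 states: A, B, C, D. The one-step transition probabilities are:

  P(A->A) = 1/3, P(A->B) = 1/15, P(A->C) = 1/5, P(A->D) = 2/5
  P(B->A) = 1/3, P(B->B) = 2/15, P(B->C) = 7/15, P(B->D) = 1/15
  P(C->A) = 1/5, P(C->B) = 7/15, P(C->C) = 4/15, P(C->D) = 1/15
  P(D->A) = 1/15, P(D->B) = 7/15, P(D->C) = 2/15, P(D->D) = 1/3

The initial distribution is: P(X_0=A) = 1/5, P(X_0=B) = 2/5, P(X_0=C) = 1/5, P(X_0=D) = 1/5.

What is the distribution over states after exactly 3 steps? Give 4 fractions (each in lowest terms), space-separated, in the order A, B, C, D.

Propagating the distribution step by step (d_{t+1} = d_t * P):
d_0 = (A=1/5, B=2/5, C=1/5, D=1/5)
  d_1[A] = 1/5*1/3 + 2/5*1/3 + 1/5*1/5 + 1/5*1/15 = 19/75
  d_1[B] = 1/5*1/15 + 2/5*2/15 + 1/5*7/15 + 1/5*7/15 = 19/75
  d_1[C] = 1/5*1/5 + 2/5*7/15 + 1/5*4/15 + 1/5*2/15 = 23/75
  d_1[D] = 1/5*2/5 + 2/5*1/15 + 1/5*1/15 + 1/5*1/3 = 14/75
d_1 = (A=19/75, B=19/75, C=23/75, D=14/75)
  d_2[A] = 19/75*1/3 + 19/75*1/3 + 23/75*1/5 + 14/75*1/15 = 91/375
  d_2[B] = 19/75*1/15 + 19/75*2/15 + 23/75*7/15 + 14/75*7/15 = 316/1125
  d_2[C] = 19/75*1/5 + 19/75*7/15 + 23/75*4/15 + 14/75*2/15 = 62/225
  d_2[D] = 19/75*2/5 + 19/75*1/15 + 23/75*1/15 + 14/75*1/3 = 226/1125
d_2 = (A=91/375, B=316/1125, C=62/225, D=226/1125)
  d_3[A] = 91/375*1/3 + 316/1125*1/3 + 62/225*1/5 + 226/1125*1/15 = 1367/5625
  d_3[B] = 91/375*1/15 + 316/1125*2/15 + 62/225*7/15 + 226/1125*7/15 = 4657/16875
  d_3[C] = 91/375*1/5 + 316/1125*7/15 + 62/225*4/15 + 226/1125*2/15 = 4723/16875
  d_3[D] = 91/375*2/5 + 316/1125*1/15 + 62/225*1/15 + 226/1125*1/3 = 3394/16875
d_3 = (A=1367/5625, B=4657/16875, C=4723/16875, D=3394/16875)

Answer: 1367/5625 4657/16875 4723/16875 3394/16875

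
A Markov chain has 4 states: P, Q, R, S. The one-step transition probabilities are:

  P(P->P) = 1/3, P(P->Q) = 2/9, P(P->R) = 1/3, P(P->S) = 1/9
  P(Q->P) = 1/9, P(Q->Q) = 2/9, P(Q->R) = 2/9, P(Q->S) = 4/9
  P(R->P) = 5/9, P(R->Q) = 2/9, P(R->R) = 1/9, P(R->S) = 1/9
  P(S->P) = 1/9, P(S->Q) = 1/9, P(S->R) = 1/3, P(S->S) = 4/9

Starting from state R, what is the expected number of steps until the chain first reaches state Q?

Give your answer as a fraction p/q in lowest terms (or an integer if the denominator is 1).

Let h_i = expected steps to first reach Q from state i.
Boundary: h_Q = 0.
First-step equations for the other states:
  h_P = 1 + 1/3*h_P + 2/9*h_Q + 1/3*h_R + 1/9*h_S
  h_R = 1 + 5/9*h_P + 2/9*h_Q + 1/9*h_R + 1/9*h_S
  h_S = 1 + 1/9*h_P + 1/9*h_Q + 1/3*h_R + 4/9*h_S

Substituting h_Q = 0 and rearranging gives the linear system (I - Q) h = 1:
  [2/3, -1/3, -1/9] . (h_P, h_R, h_S) = 1
  [-5/9, 8/9, -1/9] . (h_P, h_R, h_S) = 1
  [-1/9, -1/3, 5/9] . (h_P, h_R, h_S) = 1

Solving yields:
  h_P = 54/11
  h_R = 54/11
  h_S = 63/11

Starting state is R, so the expected hitting time is h_R = 54/11.

Answer: 54/11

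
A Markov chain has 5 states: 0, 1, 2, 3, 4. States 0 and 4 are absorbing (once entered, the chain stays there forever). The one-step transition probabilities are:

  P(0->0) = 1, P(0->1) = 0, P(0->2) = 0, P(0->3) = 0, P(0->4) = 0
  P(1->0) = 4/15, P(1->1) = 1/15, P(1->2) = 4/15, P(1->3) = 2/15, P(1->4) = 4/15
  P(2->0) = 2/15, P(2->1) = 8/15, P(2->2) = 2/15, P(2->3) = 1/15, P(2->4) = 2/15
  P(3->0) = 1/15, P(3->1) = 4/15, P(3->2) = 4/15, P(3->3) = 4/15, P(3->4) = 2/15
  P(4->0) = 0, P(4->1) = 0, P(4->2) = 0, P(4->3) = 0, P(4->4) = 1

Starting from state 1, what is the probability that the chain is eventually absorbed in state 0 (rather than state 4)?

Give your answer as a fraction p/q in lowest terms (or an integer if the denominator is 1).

Let a_i = P(absorbed in 0 | start in state i).
Boundary conditions: a_0 = 1, a_4 = 0.
For each transient state i, a_i = sum_j P(i->j) * a_j:
  a_1 = 4/15*a_0 + 1/15*a_1 + 4/15*a_2 + 2/15*a_3 + 4/15*a_4
  a_2 = 2/15*a_0 + 8/15*a_1 + 2/15*a_2 + 1/15*a_3 + 2/15*a_4
  a_3 = 1/15*a_0 + 4/15*a_1 + 4/15*a_2 + 4/15*a_3 + 2/15*a_4

Substituting a_0 = 1 and a_4 = 0, rearrange to (I - Q) a = r where r[i] = P(i -> 0):
  [14/15, -4/15, -2/15] . (a_1, a_2, a_3) = 4/15
  [-8/15, 13/15, -1/15] . (a_1, a_2, a_3) = 2/15
  [-4/15, -4/15, 11/15] . (a_1, a_2, a_3) = 1/15

Solving yields:
  a_1 = 23/47
  a_2 = 23/47
  a_3 = 21/47

Starting state is 1, so the absorption probability is a_1 = 23/47.

Answer: 23/47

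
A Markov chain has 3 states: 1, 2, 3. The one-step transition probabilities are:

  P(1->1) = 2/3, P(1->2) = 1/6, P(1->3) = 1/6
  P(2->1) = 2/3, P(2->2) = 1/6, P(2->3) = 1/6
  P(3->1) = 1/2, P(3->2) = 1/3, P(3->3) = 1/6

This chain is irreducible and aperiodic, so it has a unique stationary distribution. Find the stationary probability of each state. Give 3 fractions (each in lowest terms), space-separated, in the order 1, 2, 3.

The stationary distribution satisfies pi = pi * P, i.e.:
  pi_1 = 2/3*pi_1 + 2/3*pi_2 + 1/2*pi_3
  pi_2 = 1/6*pi_1 + 1/6*pi_2 + 1/3*pi_3
  pi_3 = 1/6*pi_1 + 1/6*pi_2 + 1/6*pi_3
with normalization: pi_1 + pi_2 + pi_3 = 1.

Using the first 2 balance equations plus normalization, the linear system A*pi = b is:
  [-1/3, 2/3, 1/2] . pi = 0
  [1/6, -5/6, 1/3] . pi = 0
  [1, 1, 1] . pi = 1

Solving yields:
  pi_1 = 23/36
  pi_2 = 7/36
  pi_3 = 1/6

Verification (pi * P):
  23/36*2/3 + 7/36*2/3 + 1/6*1/2 = 23/36 = pi_1  (ok)
  23/36*1/6 + 7/36*1/6 + 1/6*1/3 = 7/36 = pi_2  (ok)
  23/36*1/6 + 7/36*1/6 + 1/6*1/6 = 1/6 = pi_3  (ok)

Answer: 23/36 7/36 1/6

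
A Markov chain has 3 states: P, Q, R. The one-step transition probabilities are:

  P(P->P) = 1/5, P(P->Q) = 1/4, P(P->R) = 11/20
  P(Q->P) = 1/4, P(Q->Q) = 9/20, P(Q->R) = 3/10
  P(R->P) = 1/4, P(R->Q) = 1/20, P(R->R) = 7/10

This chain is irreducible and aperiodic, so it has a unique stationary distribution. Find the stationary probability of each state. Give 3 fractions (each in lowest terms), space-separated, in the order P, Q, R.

Answer: 5/21 41/252 151/252

Derivation:
The stationary distribution satisfies pi = pi * P, i.e.:
  pi_P = 1/5*pi_P + 1/4*pi_Q + 1/4*pi_R
  pi_Q = 1/4*pi_P + 9/20*pi_Q + 1/20*pi_R
  pi_R = 11/20*pi_P + 3/10*pi_Q + 7/10*pi_R
with normalization: pi_P + pi_Q + pi_R = 1.

Using the first 2 balance equations plus normalization, the linear system A*pi = b is:
  [-4/5, 1/4, 1/4] . pi = 0
  [1/4, -11/20, 1/20] . pi = 0
  [1, 1, 1] . pi = 1

Solving yields:
  pi_P = 5/21
  pi_Q = 41/252
  pi_R = 151/252

Verification (pi * P):
  5/21*1/5 + 41/252*1/4 + 151/252*1/4 = 5/21 = pi_P  (ok)
  5/21*1/4 + 41/252*9/20 + 151/252*1/20 = 41/252 = pi_Q  (ok)
  5/21*11/20 + 41/252*3/10 + 151/252*7/10 = 151/252 = pi_R  (ok)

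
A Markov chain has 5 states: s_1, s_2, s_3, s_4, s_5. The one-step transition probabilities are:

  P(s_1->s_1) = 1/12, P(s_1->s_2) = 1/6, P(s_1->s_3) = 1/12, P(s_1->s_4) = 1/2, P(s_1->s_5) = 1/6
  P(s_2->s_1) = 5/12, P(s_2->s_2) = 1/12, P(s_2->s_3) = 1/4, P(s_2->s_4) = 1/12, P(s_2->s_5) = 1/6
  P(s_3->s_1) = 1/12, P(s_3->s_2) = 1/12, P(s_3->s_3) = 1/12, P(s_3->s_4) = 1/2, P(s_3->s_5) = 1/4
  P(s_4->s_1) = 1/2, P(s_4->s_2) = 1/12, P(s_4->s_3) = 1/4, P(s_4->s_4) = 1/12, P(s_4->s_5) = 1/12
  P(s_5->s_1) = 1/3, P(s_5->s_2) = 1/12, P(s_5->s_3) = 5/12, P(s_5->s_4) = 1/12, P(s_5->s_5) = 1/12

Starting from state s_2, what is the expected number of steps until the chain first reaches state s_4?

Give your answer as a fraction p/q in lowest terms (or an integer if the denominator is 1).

Let h_i = expected steps to first reach s_4 from state i.
Boundary: h_s_4 = 0.
First-step equations for the other states:
  h_s_1 = 1 + 1/12*h_s_1 + 1/6*h_s_2 + 1/12*h_s_3 + 1/2*h_s_4 + 1/6*h_s_5
  h_s_2 = 1 + 5/12*h_s_1 + 1/12*h_s_2 + 1/4*h_s_3 + 1/12*h_s_4 + 1/6*h_s_5
  h_s_3 = 1 + 1/12*h_s_1 + 1/12*h_s_2 + 1/12*h_s_3 + 1/2*h_s_4 + 1/4*h_s_5
  h_s_5 = 1 + 1/3*h_s_1 + 1/12*h_s_2 + 5/12*h_s_3 + 1/12*h_s_4 + 1/12*h_s_5

Substituting h_s_4 = 0 and rearranging gives the linear system (I - Q) h = 1:
  [11/12, -1/6, -1/12, -1/6] . (h_s_1, h_s_2, h_s_3, h_s_5) = 1
  [-5/12, 11/12, -1/4, -1/6] . (h_s_1, h_s_2, h_s_3, h_s_5) = 1
  [-1/12, -1/12, 11/12, -1/4] . (h_s_1, h_s_2, h_s_3, h_s_5) = 1
  [-1/3, -1/12, -5/12, 11/12] . (h_s_1, h_s_2, h_s_3, h_s_5) = 1

Solving yields:
  h_s_1 = 8016/3023
  h_s_2 = 11096/3023
  h_s_3 = 7996/3023
  h_s_5 = 10856/3023

Starting state is s_2, so the expected hitting time is h_s_2 = 11096/3023.

Answer: 11096/3023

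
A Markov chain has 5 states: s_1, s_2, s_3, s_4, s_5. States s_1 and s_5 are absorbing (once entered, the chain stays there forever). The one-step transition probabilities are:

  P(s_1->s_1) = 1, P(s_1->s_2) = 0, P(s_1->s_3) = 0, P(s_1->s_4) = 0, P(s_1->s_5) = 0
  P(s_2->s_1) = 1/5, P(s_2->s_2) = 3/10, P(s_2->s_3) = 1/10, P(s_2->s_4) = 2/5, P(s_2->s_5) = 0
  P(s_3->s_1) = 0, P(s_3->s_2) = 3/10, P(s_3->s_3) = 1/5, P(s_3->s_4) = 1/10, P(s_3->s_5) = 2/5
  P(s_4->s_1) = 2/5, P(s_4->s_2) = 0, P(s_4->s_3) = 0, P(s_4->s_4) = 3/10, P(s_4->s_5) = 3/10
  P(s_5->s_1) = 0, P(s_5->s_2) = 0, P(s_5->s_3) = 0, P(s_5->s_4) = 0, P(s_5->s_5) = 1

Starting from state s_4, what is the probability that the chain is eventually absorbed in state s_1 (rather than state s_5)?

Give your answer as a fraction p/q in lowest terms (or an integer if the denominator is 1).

Answer: 4/7

Derivation:
Let a_i = P(absorbed in s_1 | start in state i).
Boundary conditions: a_s_1 = 1, a_s_5 = 0.
For each transient state i, a_i = sum_j P(i->j) * a_j:
  a_s_2 = 1/5*a_s_1 + 3/10*a_s_2 + 1/10*a_s_3 + 2/5*a_s_4 + 0*a_s_5
  a_s_3 = 0*a_s_1 + 3/10*a_s_2 + 1/5*a_s_3 + 1/10*a_s_4 + 2/5*a_s_5
  a_s_4 = 2/5*a_s_1 + 0*a_s_2 + 0*a_s_3 + 3/10*a_s_4 + 3/10*a_s_5

Substituting a_s_1 = 1 and a_s_5 = 0, rearrange to (I - Q) a = r where r[i] = P(i -> s_1):
  [7/10, -1/10, -2/5] . (a_s_2, a_s_3, a_s_4) = 1/5
  [-3/10, 4/5, -1/10] . (a_s_2, a_s_3, a_s_4) = 0
  [0, 0, 7/10] . (a_s_2, a_s_3, a_s_4) = 2/5

Solving yields:
  a_s_2 = 244/371
  a_s_3 = 118/371
  a_s_4 = 4/7

Starting state is s_4, so the absorption probability is a_s_4 = 4/7.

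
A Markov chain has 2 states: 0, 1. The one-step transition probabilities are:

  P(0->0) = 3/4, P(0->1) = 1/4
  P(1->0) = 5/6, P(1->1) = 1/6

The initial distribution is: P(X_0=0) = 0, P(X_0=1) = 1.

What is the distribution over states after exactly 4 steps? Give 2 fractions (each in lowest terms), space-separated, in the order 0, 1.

Propagating the distribution step by step (d_{t+1} = d_t * P):
d_0 = (0=0, 1=1)
  d_1[0] = 0*3/4 + 1*5/6 = 5/6
  d_1[1] = 0*1/4 + 1*1/6 = 1/6
d_1 = (0=5/6, 1=1/6)
  d_2[0] = 5/6*3/4 + 1/6*5/6 = 55/72
  d_2[1] = 5/6*1/4 + 1/6*1/6 = 17/72
d_2 = (0=55/72, 1=17/72)
  d_3[0] = 55/72*3/4 + 17/72*5/6 = 665/864
  d_3[1] = 55/72*1/4 + 17/72*1/6 = 199/864
d_3 = (0=665/864, 1=199/864)
  d_4[0] = 665/864*3/4 + 199/864*5/6 = 7975/10368
  d_4[1] = 665/864*1/4 + 199/864*1/6 = 2393/10368
d_4 = (0=7975/10368, 1=2393/10368)

Answer: 7975/10368 2393/10368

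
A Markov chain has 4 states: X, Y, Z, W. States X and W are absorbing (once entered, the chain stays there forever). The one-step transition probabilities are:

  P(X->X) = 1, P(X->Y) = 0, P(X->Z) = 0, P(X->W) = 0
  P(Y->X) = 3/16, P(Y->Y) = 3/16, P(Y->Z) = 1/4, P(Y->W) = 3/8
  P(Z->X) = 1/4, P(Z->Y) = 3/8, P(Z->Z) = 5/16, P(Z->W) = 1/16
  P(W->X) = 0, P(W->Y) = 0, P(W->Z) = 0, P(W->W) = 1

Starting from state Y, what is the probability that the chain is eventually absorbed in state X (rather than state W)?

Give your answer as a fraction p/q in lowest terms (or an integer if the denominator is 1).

Answer: 7/17

Derivation:
Let a_i = P(absorbed in X | start in state i).
Boundary conditions: a_X = 1, a_W = 0.
For each transient state i, a_i = sum_j P(i->j) * a_j:
  a_Y = 3/16*a_X + 3/16*a_Y + 1/4*a_Z + 3/8*a_W
  a_Z = 1/4*a_X + 3/8*a_Y + 5/16*a_Z + 1/16*a_W

Substituting a_X = 1 and a_W = 0, rearrange to (I - Q) a = r where r[i] = P(i -> X):
  [13/16, -1/4] . (a_Y, a_Z) = 3/16
  [-3/8, 11/16] . (a_Y, a_Z) = 1/4

Solving yields:
  a_Y = 7/17
  a_Z = 10/17

Starting state is Y, so the absorption probability is a_Y = 7/17.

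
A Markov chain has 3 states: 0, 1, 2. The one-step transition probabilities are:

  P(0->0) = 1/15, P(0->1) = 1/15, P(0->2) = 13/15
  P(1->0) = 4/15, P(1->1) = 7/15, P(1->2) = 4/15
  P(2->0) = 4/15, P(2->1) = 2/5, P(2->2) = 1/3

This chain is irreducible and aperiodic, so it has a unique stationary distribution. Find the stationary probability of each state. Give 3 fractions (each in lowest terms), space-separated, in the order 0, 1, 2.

Answer: 2/9 22/63 3/7

Derivation:
The stationary distribution satisfies pi = pi * P, i.e.:
  pi_0 = 1/15*pi_0 + 4/15*pi_1 + 4/15*pi_2
  pi_1 = 1/15*pi_0 + 7/15*pi_1 + 2/5*pi_2
  pi_2 = 13/15*pi_0 + 4/15*pi_1 + 1/3*pi_2
with normalization: pi_0 + pi_1 + pi_2 = 1.

Using the first 2 balance equations plus normalization, the linear system A*pi = b is:
  [-14/15, 4/15, 4/15] . pi = 0
  [1/15, -8/15, 2/5] . pi = 0
  [1, 1, 1] . pi = 1

Solving yields:
  pi_0 = 2/9
  pi_1 = 22/63
  pi_2 = 3/7

Verification (pi * P):
  2/9*1/15 + 22/63*4/15 + 3/7*4/15 = 2/9 = pi_0  (ok)
  2/9*1/15 + 22/63*7/15 + 3/7*2/5 = 22/63 = pi_1  (ok)
  2/9*13/15 + 22/63*4/15 + 3/7*1/3 = 3/7 = pi_2  (ok)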